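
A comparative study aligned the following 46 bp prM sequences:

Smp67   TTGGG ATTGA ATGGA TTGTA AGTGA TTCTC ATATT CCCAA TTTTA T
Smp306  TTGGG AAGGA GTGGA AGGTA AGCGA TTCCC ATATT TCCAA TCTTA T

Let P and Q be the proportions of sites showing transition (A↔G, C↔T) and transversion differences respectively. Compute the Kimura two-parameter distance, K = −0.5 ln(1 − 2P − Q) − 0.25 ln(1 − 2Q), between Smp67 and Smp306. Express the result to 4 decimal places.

Differing sites — 7:T/A (Tv); 8:T/G (Tv); 11:A/G (Ti); 16:T/A (Tv); 17:T/G (Tv); 23:T/C (Ti); 29:T/C (Ti); 36:C/T (Ti); 42:T/C (Ti).
Of the 9 differences, 5 transitions and 4 transversions over 46 sites: P = 5/46 = 0.108696, Q = 4/46 = 0.086957.
d = −0.5·ln(0.695651) − 0.25·ln(0.826086) = −0.5·(-0.362907) − 0.25·(-0.191056) = 0.2292.

0.2292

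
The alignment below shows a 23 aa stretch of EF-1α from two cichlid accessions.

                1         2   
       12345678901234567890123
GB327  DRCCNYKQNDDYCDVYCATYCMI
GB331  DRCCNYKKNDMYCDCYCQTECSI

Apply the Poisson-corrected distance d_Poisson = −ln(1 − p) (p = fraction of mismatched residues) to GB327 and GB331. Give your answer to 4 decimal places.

Differing sites — 8:Q/K; 11:D/M; 15:V/C; 18:A/Q; 20:Y/E; 22:M/S.
p = 6/23 = 0.260870.
d = −ln(1 − 0.260870) = −ln(0.739130) = 0.3023.

0.3023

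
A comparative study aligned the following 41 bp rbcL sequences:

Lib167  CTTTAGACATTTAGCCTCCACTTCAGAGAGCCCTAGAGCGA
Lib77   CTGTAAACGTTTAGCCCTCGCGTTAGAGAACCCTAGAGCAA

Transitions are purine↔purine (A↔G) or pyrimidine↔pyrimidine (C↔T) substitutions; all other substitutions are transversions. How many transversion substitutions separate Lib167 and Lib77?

2

Differing sites — 3:T/G (Tv); 6:G/A (Ti); 9:A/G (Ti); 17:T/C (Ti); 18:C/T (Ti); 20:A/G (Ti); 22:T/G (Tv); 24:C/T (Ti); 30:G/A (Ti); 40:G/A (Ti).
Of the 10 differences, 8 transitions and 2 transversions, so the answer is 2.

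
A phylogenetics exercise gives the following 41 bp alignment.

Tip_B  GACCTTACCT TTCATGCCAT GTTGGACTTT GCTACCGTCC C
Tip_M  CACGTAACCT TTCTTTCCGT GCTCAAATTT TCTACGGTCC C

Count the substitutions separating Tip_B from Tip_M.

12

The sequences differ at positions 1 (G/C), 4 (C/G), 6 (T/A), 14 (A/T), 16 (G/T), 19 (A/G), 22 (T/C), 24 (G/C), 25 (G/A), 27 (C/A), 31 (G/T), 36 (C/G).
That gives 12 mismatches out of 41 aligned sites, so the Hamming distance is 12.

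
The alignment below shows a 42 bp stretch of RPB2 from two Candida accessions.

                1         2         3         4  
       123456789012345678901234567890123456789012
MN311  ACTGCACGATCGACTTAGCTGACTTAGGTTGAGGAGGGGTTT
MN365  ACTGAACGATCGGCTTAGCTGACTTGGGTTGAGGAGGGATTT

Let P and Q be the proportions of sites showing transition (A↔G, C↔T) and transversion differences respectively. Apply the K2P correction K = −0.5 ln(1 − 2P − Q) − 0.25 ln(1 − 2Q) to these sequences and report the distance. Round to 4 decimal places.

Mismatches occur at site 5 (C/A, transversion), site 13 (A/G, transition), site 26 (A/G, transition), site 39 (G/A, transition).
Of the 4 differences, 3 transitions and 1 transversion over 42 sites: P = 3/42 = 0.071429, Q = 1/42 = 0.023810.
d = −0.5·ln(0.833332) − 0.25·ln(0.952380) = −0.5·(-0.182323) − 0.25·(-0.048791) = 0.1034.

0.1034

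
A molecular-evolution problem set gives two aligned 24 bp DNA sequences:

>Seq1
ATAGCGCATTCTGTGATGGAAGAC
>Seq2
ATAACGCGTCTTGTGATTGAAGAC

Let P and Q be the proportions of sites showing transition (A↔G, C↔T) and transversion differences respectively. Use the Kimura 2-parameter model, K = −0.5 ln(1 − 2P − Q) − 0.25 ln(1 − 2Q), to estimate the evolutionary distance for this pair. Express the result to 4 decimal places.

0.2568

Differing sites — 4:G/A (Ti); 8:A/G (Ti); 10:T/C (Ti); 11:C/T (Ti); 18:G/T (Tv).
Of the 5 differences, 4 transitions and 1 transversion over 24 sites: P = 4/24 = 0.166667, Q = 1/24 = 0.041667.
d = −0.5·ln(0.624999) − 0.25·ln(0.916666) = −0.5·(-0.470005) − 0.25·(-0.087012) = 0.2568.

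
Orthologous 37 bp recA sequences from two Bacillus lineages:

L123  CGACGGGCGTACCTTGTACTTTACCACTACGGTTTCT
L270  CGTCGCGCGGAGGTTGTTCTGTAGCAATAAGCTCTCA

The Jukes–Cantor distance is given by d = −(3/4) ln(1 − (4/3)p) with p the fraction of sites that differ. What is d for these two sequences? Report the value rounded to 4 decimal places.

0.4740

Mismatches occur at site 3 (A→T), site 6 (G→C), site 10 (T→G), site 12 (C→G), site 13 (C→G), site 18 (A→T), site 21 (T→G), site 24 (C→G), site 27 (C→A), site 30 (C→A), site 32 (G→C), site 34 (T→C), site 37 (T→A).
p = 13/37 = 0.351351.
d = −0.75 · ln(1 − (4/3)·0.351351) = −0.75 · ln(0.531532) = −0.75 · (-0.631992) = 0.4740.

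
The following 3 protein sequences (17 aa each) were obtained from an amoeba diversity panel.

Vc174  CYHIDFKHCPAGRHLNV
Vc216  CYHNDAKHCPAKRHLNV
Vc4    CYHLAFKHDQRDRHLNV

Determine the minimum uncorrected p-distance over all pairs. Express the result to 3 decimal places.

Pairwise Hamming distances:
  Vc174 vs Vc216: 3
  Vc174 vs Vc4: 6
  Vc216 vs Vc4: 7
The smallest is 3 mismatches, between Vc174 and Vc216; p = 3/17 = 0.176.

0.176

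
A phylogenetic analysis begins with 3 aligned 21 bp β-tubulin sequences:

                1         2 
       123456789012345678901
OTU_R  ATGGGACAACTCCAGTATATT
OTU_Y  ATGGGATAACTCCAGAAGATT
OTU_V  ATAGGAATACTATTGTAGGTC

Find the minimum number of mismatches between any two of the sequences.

Pairwise Hamming distances:
  OTU_R vs OTU_Y: 3
  OTU_R vs OTU_V: 9
  OTU_Y vs OTU_V: 9
The smallest is 3, between OTU_R and OTU_Y.

3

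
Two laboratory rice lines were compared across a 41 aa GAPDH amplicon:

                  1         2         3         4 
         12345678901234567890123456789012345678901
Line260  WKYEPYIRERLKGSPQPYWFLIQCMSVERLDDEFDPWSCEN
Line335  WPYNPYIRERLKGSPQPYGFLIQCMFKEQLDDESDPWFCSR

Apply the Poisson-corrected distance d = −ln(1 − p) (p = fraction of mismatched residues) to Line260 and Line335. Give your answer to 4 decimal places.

Mismatches occur at site 2 (K→P), site 4 (E→N), site 19 (W→G), site 26 (S→F), site 27 (V→K), site 29 (R→Q), site 34 (F→S), site 38 (S→F), site 40 (E→S), site 41 (N→R).
p = 10/41 = 0.243902.
d = −ln(1 − 0.243902) = −ln(0.756098) = 0.2796.

0.2796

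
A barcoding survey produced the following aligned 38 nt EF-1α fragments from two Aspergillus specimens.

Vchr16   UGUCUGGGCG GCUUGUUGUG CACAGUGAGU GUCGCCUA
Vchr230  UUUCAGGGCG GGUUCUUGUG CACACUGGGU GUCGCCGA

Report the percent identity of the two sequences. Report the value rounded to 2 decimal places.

81.58%

Differing sites — 2:G/U; 5:U/A; 12:C/G; 15:G/C; 25:G/C; 28:A/G; 37:U/G.
31 of the 38 sites match, so the percent identity is 31/38 × 100 = 81.58%.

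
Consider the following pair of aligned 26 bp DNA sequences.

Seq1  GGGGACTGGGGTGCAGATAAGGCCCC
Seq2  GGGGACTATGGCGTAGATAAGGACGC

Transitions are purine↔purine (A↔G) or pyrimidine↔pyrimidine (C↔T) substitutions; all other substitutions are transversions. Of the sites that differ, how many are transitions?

Differing sites — 8:G/A (Ti); 9:G/T (Tv); 12:T/C (Ti); 14:C/T (Ti); 23:C/A (Tv); 25:C/G (Tv).
Of the 6 differences, 3 transitions and 3 transversions, so the answer is 3.

3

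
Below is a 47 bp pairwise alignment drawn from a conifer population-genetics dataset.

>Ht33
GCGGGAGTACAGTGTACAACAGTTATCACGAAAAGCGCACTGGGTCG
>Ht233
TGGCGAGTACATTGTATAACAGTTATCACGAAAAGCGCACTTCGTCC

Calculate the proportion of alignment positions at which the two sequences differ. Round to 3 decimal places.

Mismatches occur at site 1 (G↔T), site 2 (C↔G), site 4 (G↔C), site 12 (G↔T), site 17 (C↔T), site 42 (G↔T), site 43 (G↔C), site 47 (G↔C).
There are 8 differences over 47 sites, so p = 8/47 = 0.170.

0.170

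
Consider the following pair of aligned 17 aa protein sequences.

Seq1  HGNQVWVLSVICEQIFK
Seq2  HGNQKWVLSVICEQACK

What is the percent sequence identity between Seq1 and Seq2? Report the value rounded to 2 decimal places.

82.35%

Differing sites — 5:V/K; 15:I/A; 16:F/C.
14 of the 17 sites match, so the percent identity is 14/17 × 100 = 82.35%.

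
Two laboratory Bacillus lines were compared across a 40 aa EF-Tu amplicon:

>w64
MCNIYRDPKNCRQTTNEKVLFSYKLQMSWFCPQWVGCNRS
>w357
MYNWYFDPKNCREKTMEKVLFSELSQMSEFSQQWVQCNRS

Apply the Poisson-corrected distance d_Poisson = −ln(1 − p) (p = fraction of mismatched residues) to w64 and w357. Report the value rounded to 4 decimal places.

Mismatches occur at site 2 (C↔Y), site 4 (I↔W), site 6 (R↔F), site 13 (Q↔E), site 14 (T↔K), site 16 (N↔M), site 23 (Y↔E), site 24 (K↔L), site 25 (L↔S), site 29 (W↔E), site 31 (C↔S), site 32 (P↔Q), site 36 (G↔Q).
p = 13/40 = 0.325000.
d = −ln(1 − 0.325000) = −ln(0.675000) = 0.3930.

0.3930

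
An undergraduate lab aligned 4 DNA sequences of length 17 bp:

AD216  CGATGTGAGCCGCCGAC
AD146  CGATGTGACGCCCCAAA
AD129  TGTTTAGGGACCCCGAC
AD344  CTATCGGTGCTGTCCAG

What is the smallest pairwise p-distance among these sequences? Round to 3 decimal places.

0.294

Pairwise Hamming distances:
  AD216 vs AD146: 5
  AD216 vs AD129: 7
  AD216 vs AD344: 8
  AD146 vs AD129: 9
  AD146 vs AD344: 11
  AD129 vs AD344: 12
The smallest is 5 mismatches, between AD216 and AD146; p = 5/17 = 0.294.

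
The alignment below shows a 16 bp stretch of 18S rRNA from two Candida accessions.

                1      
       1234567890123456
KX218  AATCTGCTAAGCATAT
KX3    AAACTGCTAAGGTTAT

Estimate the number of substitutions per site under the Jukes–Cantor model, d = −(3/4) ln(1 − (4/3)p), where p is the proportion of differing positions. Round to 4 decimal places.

Differing sites — 3:T/A; 12:C/G; 13:A/T.
p = 3/16 = 0.187500.
d = −0.75 · ln(1 − (4/3)·0.187500) = −0.75 · ln(0.750000) = −0.75 · (-0.287682) = 0.2158.

0.2158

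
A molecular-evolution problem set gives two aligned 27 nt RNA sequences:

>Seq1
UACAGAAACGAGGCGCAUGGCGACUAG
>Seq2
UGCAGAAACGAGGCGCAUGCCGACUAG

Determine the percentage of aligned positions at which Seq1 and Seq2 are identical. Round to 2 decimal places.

The sequences differ at positions 2 (A/G), 20 (G/C).
25 of the 27 sites match, so the percent identity is 25/27 × 100 = 92.59%.

92.59%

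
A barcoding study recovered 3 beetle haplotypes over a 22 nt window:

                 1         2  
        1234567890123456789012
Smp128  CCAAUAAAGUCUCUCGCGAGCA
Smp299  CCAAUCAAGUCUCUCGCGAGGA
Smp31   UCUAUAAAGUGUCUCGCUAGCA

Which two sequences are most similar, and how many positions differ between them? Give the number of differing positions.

Pairwise Hamming distances:
  Smp128 vs Smp299: 2
  Smp128 vs Smp31: 4
  Smp299 vs Smp31: 6
The smallest is 2, between Smp128 and Smp299.

2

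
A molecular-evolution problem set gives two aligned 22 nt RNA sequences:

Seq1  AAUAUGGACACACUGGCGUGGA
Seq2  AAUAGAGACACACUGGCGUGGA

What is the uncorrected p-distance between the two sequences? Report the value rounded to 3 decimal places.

0.091

The sequences differ at positions 5 (U/G), 6 (G/A).
There are 2 differences over 22 sites, so p = 2/22 = 0.091.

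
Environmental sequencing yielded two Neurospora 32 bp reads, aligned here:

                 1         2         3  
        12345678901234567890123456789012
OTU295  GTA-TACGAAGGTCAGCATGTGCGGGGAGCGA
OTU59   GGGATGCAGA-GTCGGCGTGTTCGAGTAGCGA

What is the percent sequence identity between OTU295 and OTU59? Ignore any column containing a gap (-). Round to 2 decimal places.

Excluding the 2 gap columns leaves 30 comparable sites.
Mismatches occur at site 2 (T→G), site 3 (A→G), site 6 (A→G), site 8 (G→A), site 9 (A→G), site 15 (A→G), site 18 (A→G), site 22 (G→T), site 25 (G→A), site 27 (G→T).
20 of the 30 comparable sites match, so the percent identity is 20/30 × 100 = 66.67%.

66.67%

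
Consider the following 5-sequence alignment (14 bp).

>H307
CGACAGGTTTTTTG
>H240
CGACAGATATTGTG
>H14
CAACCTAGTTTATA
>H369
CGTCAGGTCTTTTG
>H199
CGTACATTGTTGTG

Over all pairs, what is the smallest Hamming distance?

2

Pairwise Hamming distances:
  H307 vs H240: 3
  H307 vs H14: 7
  H307 vs H369: 2
  H307 vs H199: 7
  H240 vs H14: 7
  H240 vs H369: 4
  H240 vs H199: 6
  H14 vs H369: 9
  H14 vs H199: 9
  H369 vs H199: 6
The smallest is 2, between H307 and H369.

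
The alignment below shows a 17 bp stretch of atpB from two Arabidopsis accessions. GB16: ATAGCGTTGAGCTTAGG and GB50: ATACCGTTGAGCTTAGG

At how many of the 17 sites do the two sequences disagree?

A single mismatch occurs at site 4 (G→C).
That gives 1 mismatch out of 17 aligned sites, so the Hamming distance is 1.

1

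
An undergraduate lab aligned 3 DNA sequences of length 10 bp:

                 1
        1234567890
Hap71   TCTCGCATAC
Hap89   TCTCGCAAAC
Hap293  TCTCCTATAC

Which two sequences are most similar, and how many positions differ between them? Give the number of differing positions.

1

Pairwise Hamming distances:
  Hap71 vs Hap89: 1
  Hap71 vs Hap293: 2
  Hap89 vs Hap293: 3
The smallest is 1, between Hap71 and Hap89.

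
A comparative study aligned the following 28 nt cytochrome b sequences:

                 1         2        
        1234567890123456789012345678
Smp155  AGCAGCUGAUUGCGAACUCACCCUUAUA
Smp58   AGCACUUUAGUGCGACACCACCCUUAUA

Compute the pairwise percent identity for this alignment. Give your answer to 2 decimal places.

The sequences differ at positions 5 (G/C), 6 (C/U), 8 (G/U), 10 (U/G), 16 (A/C), 17 (C/A), 18 (U/C).
21 of the 28 sites match, so the percent identity is 21/28 × 100 = 75.00%.

75.00%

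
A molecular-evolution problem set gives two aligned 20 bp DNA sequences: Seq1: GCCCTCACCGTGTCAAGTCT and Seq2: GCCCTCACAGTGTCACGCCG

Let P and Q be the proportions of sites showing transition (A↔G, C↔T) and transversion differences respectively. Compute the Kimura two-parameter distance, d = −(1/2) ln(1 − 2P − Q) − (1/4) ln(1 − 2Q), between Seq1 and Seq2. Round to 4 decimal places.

0.2330

Differing sites — 9:C/A (Tv); 16:A/C (Tv); 18:T/C (Ti); 20:T/G (Tv).
Of the 4 differences, 1 transition and 3 transversions over 20 sites: P = 1/20 = 0.050000, Q = 3/20 = 0.150000.
d = −0.5·ln(0.750000) − 0.25·ln(0.700000) = −0.5·(-0.287682) − 0.25·(-0.356675) = 0.2330.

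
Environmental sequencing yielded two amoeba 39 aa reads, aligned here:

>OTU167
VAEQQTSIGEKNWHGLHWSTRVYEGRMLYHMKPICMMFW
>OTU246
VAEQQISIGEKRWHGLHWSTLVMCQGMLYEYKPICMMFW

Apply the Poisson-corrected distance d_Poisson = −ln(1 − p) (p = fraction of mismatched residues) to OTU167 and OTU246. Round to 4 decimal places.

0.2624

Mismatches occur at site 6 (T→I), site 12 (N→R), site 21 (R→L), site 23 (Y→M), site 24 (E→C), site 25 (G→Q), site 26 (R→G), site 30 (H→E), site 31 (M→Y).
p = 9/39 = 0.230769.
d = −ln(1 − 0.230769) = −ln(0.769231) = 0.2624.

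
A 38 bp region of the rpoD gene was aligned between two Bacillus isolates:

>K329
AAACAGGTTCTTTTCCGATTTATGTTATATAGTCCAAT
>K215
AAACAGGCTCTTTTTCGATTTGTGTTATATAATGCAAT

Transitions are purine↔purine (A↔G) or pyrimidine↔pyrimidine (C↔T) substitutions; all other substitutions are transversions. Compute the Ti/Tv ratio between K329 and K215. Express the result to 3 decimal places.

4.000

The sequences differ at positions 8 (T/C, transition), 15 (C/T, transition), 22 (A/G, transition), 32 (G/A, transition), 34 (C/G, transversion).
Of the 5 differences, 4 transitions and 1 transversion, so Ti/Tv = 4/1 = 4.000.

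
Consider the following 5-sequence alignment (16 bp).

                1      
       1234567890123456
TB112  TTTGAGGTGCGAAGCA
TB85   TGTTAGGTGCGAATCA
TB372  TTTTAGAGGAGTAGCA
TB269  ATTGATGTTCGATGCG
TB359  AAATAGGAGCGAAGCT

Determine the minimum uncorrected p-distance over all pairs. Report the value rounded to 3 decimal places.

0.188

Pairwise Hamming distances:
  TB112 vs TB85: 3
  TB112 vs TB372: 5
  TB112 vs TB269: 5
  TB112 vs TB359: 6
  TB85 vs TB372: 6
  TB85 vs TB269: 8
  TB85 vs TB359: 6
  TB372 vs TB269: 10
  TB372 vs TB359: 8
  TB269 vs TB359: 8
The smallest is 3 mismatches, between TB112 and TB85; p = 3/16 = 0.188.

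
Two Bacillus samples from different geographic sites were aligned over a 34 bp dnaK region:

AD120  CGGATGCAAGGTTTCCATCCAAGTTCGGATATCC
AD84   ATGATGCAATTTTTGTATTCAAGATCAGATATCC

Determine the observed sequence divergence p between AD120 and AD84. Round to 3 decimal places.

0.265

The sequences differ at positions 1 (C/A), 2 (G/T), 10 (G/T), 11 (G/T), 15 (C/G), 16 (C/T), 19 (C/T), 24 (T/A), 27 (G/A).
There are 9 differences over 34 sites, so p = 9/34 = 0.265.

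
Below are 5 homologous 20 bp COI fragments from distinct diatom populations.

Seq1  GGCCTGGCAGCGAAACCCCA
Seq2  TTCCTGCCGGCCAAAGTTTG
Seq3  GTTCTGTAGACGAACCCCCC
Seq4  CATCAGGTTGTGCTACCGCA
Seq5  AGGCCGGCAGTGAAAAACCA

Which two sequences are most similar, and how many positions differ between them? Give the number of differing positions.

Pairwise Hamming distances:
  Seq1 vs Seq2: 10
  Seq1 vs Seq3: 8
  Seq1 vs Seq4: 10
  Seq1 vs Seq5: 6
  Seq2 vs Seq3: 12
  Seq2 vs Seq4: 16
  Seq2 vs Seq5: 13
  Seq3 vs Seq4: 13
  Seq3 vs Seq5: 13
  Seq4 vs Seq5: 11
The smallest is 6, between Seq1 and Seq5.

6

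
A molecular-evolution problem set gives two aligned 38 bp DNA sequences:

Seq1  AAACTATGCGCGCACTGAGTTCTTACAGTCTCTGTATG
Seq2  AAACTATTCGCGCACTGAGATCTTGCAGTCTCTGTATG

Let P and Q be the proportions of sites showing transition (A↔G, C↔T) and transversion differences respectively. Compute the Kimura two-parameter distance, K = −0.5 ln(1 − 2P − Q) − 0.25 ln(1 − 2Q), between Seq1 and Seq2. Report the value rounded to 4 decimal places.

0.0834

The sequences differ at positions 8 (G/T, transversion), 20 (T/A, transversion), 25 (A/G, transition).
Of the 3 differences, 1 transition and 2 transversions over 38 sites: P = 1/38 = 0.026316, Q = 2/38 = 0.052632.
d = −0.5·ln(0.894736) − 0.25·ln(0.894736) = −0.5·(-0.111227) − 0.25·(-0.111227) = 0.0834.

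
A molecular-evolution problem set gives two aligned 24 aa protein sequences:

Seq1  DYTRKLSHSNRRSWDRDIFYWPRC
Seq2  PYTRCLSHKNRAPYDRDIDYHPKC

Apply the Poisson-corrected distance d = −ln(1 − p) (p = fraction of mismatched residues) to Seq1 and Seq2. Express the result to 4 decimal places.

0.4700

Mismatches occur at site 1 (D→P), site 5 (K→C), site 9 (S→K), site 12 (R→A), site 13 (S→P), site 14 (W→Y), site 19 (F→D), site 21 (W→H), site 23 (R→K).
p = 9/24 = 0.375000.
d = −ln(1 − 0.375000) = −ln(0.625000) = 0.4700.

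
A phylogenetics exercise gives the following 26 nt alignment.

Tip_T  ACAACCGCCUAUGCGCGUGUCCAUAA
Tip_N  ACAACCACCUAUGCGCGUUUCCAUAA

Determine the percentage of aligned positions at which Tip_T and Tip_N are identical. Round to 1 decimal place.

92.3%

The sequences differ at positions 7 (G/A), 19 (G/U).
24 of the 26 sites match, so the percent identity is 24/26 × 100 = 92.3%.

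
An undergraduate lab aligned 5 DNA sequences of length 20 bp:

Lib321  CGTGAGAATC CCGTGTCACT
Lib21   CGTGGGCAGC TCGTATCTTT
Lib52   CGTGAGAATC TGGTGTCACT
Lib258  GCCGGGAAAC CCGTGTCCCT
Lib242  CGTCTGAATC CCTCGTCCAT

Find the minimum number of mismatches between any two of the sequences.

2

Pairwise Hamming distances:
  Lib321 vs Lib21: 7
  Lib321 vs Lib52: 2
  Lib321 vs Lib258: 6
  Lib321 vs Lib242: 6
  Lib21 vs Lib52: 7
  Lib21 vs Lib258: 9
  Lib21 vs Lib242: 10
  Lib52 vs Lib258: 8
  Lib52 vs Lib242: 8
  Lib258 vs Lib242: 9
The smallest is 2, between Lib321 and Lib52.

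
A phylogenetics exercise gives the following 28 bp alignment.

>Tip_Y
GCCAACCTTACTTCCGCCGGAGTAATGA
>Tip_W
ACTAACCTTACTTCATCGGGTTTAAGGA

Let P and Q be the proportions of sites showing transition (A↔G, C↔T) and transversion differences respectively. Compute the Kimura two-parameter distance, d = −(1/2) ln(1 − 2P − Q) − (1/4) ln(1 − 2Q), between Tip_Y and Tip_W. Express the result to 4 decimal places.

Differing sites — 1:G/A (Ti); 3:C/T (Ti); 15:C/A (Tv); 16:G/T (Tv); 18:C/G (Tv); 21:A/T (Tv); 22:G/T (Tv); 26:T/G (Tv).
Of the 8 differences, 2 transitions and 6 transversions over 28 sites: P = 2/28 = 0.071429, Q = 6/28 = 0.214286.
d = −0.5·ln(0.642856) − 0.25·ln(0.571428) = −0.5·(-0.441835) − 0.25·(-0.559617) = 0.3608.

0.3608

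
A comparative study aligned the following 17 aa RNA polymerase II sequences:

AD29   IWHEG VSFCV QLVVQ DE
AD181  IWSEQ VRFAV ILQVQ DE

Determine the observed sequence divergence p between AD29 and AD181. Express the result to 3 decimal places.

Differing sites — 3:H/S; 5:G/Q; 7:S/R; 9:C/A; 11:Q/I; 13:V/Q.
There are 6 differences over 17 sites, so p = 6/17 = 0.353.

0.353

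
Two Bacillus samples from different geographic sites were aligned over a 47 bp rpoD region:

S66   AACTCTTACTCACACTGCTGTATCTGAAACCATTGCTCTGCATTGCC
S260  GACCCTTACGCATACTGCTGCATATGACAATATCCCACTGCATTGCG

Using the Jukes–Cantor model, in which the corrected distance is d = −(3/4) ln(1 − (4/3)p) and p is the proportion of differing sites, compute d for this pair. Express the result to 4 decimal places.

0.3451

The sequences differ at positions 1 (A/G), 4 (T/C), 10 (T/G), 13 (C/T), 21 (T/C), 24 (C/A), 28 (A/C), 30 (C/A), 31 (C/T), 34 (T/C), 35 (G/C), 37 (T/A), 47 (C/G).
p = 13/47 = 0.276596.
d = −0.75 · ln(1 − (4/3)·0.276596) = −0.75 · ln(0.631205) = −0.75 · (-0.460125) = 0.3451.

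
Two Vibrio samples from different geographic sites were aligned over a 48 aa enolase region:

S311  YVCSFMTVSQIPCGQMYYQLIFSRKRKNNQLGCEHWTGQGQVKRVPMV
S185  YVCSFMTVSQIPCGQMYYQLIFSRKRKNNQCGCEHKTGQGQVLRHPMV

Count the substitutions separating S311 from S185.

4

Differing sites — 31:L/C; 36:W/K; 43:K/L; 45:V/H.
That gives 4 mismatches out of 48 aligned sites, so the Hamming distance is 4.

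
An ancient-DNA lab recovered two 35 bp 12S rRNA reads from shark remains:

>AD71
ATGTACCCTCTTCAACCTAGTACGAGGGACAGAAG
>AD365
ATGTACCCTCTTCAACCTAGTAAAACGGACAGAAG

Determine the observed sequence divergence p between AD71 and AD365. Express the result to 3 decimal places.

Differing sites — 23:C/A; 24:G/A; 26:G/C.
There are 3 differences over 35 sites, so p = 3/35 = 0.086.

0.086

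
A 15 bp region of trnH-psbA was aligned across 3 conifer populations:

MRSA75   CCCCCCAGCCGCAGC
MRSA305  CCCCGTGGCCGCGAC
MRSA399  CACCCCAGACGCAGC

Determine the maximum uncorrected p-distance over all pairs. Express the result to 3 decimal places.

0.467

Pairwise Hamming distances:
  MRSA75 vs MRSA305: 5
  MRSA75 vs MRSA399: 2
  MRSA305 vs MRSA399: 7
The largest is 7 mismatches, between MRSA305 and MRSA399; p = 7/15 = 0.467.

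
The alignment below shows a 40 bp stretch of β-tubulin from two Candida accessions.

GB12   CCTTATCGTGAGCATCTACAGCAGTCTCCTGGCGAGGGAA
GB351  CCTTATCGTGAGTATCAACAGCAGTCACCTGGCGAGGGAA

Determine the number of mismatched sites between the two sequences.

3

Mismatches occur at site 13 (C/T), site 17 (T/A), site 27 (T/A).
That gives 3 mismatches out of 40 aligned sites, so the Hamming distance is 3.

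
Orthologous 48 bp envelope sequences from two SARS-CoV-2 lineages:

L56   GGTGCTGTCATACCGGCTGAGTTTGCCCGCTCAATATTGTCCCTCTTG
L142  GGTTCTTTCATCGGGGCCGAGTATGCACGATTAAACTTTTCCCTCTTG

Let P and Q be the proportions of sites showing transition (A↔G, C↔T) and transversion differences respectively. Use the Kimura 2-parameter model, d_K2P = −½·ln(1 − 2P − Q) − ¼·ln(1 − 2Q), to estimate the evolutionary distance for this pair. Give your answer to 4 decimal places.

0.3406

Mismatches occur at site 4 (G→T, transversion), site 7 (G→T, transversion), site 12 (A→C, transversion), site 13 (C→G, transversion), site 14 (C→G, transversion), site 18 (T→C, transition), site 23 (T→A, transversion), site 27 (C→A, transversion), site 30 (C→A, transversion), site 32 (C→T, transition), site 35 (T→A, transversion), site 36 (A→C, transversion), site 39 (G→T, transversion).
Of the 13 differences, 2 transitions and 11 transversions over 48 sites: P = 2/48 = 0.041667, Q = 11/48 = 0.229167.
d = −0.5·ln(0.687499) − 0.25·ln(0.541666) = −0.5·(-0.374695) − 0.25·(-0.613106) = 0.3406.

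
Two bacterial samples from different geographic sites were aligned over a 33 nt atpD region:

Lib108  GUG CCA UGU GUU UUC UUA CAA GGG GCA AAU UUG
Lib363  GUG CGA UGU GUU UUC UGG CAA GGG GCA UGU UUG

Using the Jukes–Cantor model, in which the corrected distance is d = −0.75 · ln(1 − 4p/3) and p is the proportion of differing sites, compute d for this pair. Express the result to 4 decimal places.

0.1693

Differing sites — 5:C/G; 17:U/G; 18:A/G; 28:A/U; 29:A/G.
p = 5/33 = 0.151515.
d = −0.75 · ln(1 − (4/3)·0.151515) = −0.75 · ln(0.797980) = −0.75 · (-0.225672) = 0.1693.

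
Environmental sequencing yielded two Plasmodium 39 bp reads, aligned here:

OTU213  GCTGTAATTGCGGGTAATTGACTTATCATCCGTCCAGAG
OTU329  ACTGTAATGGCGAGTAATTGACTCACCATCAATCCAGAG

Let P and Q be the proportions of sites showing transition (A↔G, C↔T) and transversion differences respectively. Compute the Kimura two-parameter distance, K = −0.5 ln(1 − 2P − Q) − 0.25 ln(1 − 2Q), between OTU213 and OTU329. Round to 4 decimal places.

The sequences differ at positions 1 (G/A, transition), 9 (T/G, transversion), 13 (G/A, transition), 24 (T/C, transition), 26 (T/C, transition), 31 (C/A, transversion), 32 (G/A, transition).
Of the 7 differences, 5 transitions and 2 transversions over 39 sites: P = 5/39 = 0.128205, Q = 2/39 = 0.051282.
d = −0.5·ln(0.692308) − 0.25·ln(0.897436) = −0.5·(-0.367724) − 0.25·(-0.108213) = 0.2109.

0.2109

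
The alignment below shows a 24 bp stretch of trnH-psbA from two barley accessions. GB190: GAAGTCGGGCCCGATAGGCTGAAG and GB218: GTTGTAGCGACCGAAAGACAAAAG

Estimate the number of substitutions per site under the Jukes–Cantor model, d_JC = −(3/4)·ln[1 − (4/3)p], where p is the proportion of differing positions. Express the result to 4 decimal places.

The sequences differ at positions 2 (A/T), 3 (A/T), 6 (C/A), 8 (G/C), 10 (C/A), 15 (T/A), 18 (G/A), 20 (T/A), 21 (G/A).
p = 9/24 = 0.375000.
d = −0.75 · ln(1 − (4/3)·0.375000) = −0.75 · ln(0.500000) = −0.75 · (-0.693147) = 0.5199.

0.5199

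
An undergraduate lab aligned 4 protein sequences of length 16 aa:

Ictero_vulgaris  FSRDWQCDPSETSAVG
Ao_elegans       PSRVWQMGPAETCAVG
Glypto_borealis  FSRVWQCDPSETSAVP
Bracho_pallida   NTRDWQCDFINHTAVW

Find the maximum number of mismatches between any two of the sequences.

11

Pairwise Hamming distances:
  Ictero_vulgaris vs Ao_elegans: 6
  Ictero_vulgaris vs Glypto_borealis: 2
  Ictero_vulgaris vs Bracho_pallida: 8
  Ao_elegans vs Glypto_borealis: 6
  Ao_elegans vs Bracho_pallida: 11
  Glypto_borealis vs Bracho_pallida: 9
The largest is 11, between Ao_elegans and Bracho_pallida.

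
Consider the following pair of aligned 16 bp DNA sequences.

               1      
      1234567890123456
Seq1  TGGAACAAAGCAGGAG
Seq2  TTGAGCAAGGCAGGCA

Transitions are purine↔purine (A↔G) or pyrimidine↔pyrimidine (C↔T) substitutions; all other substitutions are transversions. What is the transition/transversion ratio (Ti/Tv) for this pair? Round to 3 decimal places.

Mismatches occur at site 2 (G/T, transversion), site 5 (A/G, transition), site 9 (A/G, transition), site 15 (A/C, transversion), site 16 (G/A, transition).
Of the 5 differences, 3 transitions and 2 transversions, so Ti/Tv = 3/2 = 1.500.

1.500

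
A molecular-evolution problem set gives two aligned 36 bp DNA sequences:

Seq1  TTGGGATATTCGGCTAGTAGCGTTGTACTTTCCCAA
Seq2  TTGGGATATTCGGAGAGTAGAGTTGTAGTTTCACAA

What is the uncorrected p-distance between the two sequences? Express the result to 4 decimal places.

0.1389

The sequences differ at positions 14 (C/A), 15 (T/G), 21 (C/A), 28 (C/G), 33 (C/A).
There are 5 differences over 36 sites, so p = 5/36 = 0.1389.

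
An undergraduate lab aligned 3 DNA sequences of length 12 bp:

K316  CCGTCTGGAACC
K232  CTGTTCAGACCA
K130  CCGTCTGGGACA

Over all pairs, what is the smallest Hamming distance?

Pairwise Hamming distances:
  K316 vs K232: 6
  K316 vs K130: 2
  K232 vs K130: 6
The smallest is 2, between K316 and K130.

2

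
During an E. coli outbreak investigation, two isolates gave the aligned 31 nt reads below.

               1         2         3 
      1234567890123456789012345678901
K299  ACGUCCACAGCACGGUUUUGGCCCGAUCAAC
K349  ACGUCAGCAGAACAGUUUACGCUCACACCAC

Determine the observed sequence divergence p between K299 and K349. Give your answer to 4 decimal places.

Mismatches occur at site 6 (C↔A), site 7 (A↔G), site 11 (C↔A), site 14 (G↔A), site 19 (U↔A), site 20 (G↔C), site 23 (C↔U), site 25 (G↔A), site 26 (A↔C), site 27 (U↔A), site 29 (A↔C).
There are 11 differences over 31 sites, so p = 11/31 = 0.3548.

0.3548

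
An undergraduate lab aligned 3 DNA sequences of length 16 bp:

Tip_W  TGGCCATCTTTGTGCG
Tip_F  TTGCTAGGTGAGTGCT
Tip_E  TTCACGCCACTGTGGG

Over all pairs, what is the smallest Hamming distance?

Pairwise Hamming distances:
  Tip_W vs Tip_F: 7
  Tip_W vs Tip_E: 8
  Tip_F vs Tip_E: 11
The smallest is 7, between Tip_W and Tip_F.

7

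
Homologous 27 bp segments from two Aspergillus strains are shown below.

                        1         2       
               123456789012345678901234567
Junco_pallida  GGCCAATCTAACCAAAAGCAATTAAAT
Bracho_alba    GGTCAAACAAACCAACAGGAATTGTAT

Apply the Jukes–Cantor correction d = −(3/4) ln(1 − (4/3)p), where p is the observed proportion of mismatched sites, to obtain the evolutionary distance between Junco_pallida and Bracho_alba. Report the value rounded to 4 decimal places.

Differing sites — 3:C/T; 7:T/A; 9:T/A; 16:A/C; 19:C/G; 24:A/G; 25:A/T.
p = 7/27 = 0.259259.
d = −0.75 · ln(1 − (4/3)·0.259259) = −0.75 · ln(0.654321) = −0.75 · (-0.424157) = 0.3181.

0.3181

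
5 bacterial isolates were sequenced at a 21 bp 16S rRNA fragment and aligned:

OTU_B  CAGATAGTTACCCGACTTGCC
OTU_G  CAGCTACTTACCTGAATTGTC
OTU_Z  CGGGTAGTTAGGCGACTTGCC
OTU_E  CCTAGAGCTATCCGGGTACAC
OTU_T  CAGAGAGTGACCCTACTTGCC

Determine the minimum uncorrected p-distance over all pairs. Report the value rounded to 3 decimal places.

Pairwise Hamming distances:
  OTU_B vs OTU_G: 5
  OTU_B vs OTU_Z: 4
  OTU_B vs OTU_E: 10
  OTU_B vs OTU_T: 3
  OTU_G vs OTU_Z: 8
  OTU_G vs OTU_E: 13
  OTU_G vs OTU_T: 8
  OTU_Z vs OTU_E: 12
  OTU_Z vs OTU_T: 7
  OTU_E vs OTU_T: 11
The smallest is 3 mismatches, between OTU_B and OTU_T; p = 3/21 = 0.143.

0.143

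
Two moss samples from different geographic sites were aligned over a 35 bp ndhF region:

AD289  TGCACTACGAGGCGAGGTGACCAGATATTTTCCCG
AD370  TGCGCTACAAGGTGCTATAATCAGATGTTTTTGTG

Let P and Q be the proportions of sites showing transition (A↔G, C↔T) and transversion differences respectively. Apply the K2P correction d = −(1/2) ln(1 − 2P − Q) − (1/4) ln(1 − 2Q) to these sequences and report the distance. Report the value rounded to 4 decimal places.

Mismatches occur at site 4 (A/G, transition), site 9 (G/A, transition), site 13 (C/T, transition), site 15 (A/C, transversion), site 16 (G/T, transversion), site 17 (G/A, transition), site 19 (G/A, transition), site 21 (C/T, transition), site 27 (A/G, transition), site 32 (C/T, transition), site 33 (C/G, transversion), site 34 (C/T, transition).
Of the 12 differences, 9 transitions and 3 transversions over 35 sites: P = 9/35 = 0.257143, Q = 3/35 = 0.085714.
d = −0.5·ln(0.400000) − 0.25·ln(0.828572) = −0.5·(-0.916291) − 0.25·(-0.188052) = 0.5052.

0.5052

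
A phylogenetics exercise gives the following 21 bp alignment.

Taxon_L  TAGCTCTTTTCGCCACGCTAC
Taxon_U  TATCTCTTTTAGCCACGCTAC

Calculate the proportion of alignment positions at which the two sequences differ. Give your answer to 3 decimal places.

0.095

Mismatches occur at site 3 (G↔T), site 11 (C↔A).
There are 2 differences over 21 sites, so p = 2/21 = 0.095.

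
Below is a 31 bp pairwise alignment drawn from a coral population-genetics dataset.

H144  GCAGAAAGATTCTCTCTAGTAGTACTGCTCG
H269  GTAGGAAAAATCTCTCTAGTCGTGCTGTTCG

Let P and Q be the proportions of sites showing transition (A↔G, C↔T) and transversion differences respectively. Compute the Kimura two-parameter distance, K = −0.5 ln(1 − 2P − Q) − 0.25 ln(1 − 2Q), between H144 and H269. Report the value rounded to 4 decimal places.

0.2793

The sequences differ at positions 2 (C/T, transition), 5 (A/G, transition), 8 (G/A, transition), 10 (T/A, transversion), 21 (A/C, transversion), 24 (A/G, transition), 28 (C/T, transition).
Of the 7 differences, 5 transitions and 2 transversions over 31 sites: P = 5/31 = 0.161290, Q = 2/31 = 0.064516.
d = −0.5·ln(0.612904) − 0.25·ln(0.870968) = −0.5·(-0.489547) − 0.25·(-0.138150) = 0.2793.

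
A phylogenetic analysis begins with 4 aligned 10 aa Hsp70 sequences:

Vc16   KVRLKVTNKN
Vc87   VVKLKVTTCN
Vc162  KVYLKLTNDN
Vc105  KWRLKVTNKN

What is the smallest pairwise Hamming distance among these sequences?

Pairwise Hamming distances:
  Vc16 vs Vc87: 4
  Vc16 vs Vc162: 3
  Vc16 vs Vc105: 1
  Vc87 vs Vc162: 5
  Vc87 vs Vc105: 5
  Vc162 vs Vc105: 4
The smallest is 1, between Vc16 and Vc105.

1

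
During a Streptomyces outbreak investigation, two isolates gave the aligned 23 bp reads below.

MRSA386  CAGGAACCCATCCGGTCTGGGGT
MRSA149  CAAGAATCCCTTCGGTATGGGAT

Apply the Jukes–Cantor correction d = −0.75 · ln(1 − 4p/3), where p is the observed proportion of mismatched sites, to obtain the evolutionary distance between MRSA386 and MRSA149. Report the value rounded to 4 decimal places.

0.3206

The sequences differ at positions 3 (G/A), 7 (C/T), 10 (A/C), 12 (C/T), 17 (C/A), 22 (G/A).
p = 6/23 = 0.260870.
d = −0.75 · ln(1 − (4/3)·0.260870) = −0.75 · ln(0.652173) = −0.75 · (-0.427445) = 0.3206.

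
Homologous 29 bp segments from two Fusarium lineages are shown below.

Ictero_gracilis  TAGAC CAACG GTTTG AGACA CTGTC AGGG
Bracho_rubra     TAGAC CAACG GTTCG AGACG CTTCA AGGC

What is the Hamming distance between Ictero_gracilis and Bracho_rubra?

6

Mismatches occur at site 14 (T/C), site 20 (A/G), site 23 (G/T), site 24 (T/C), site 25 (C/A), site 29 (G/C).
That gives 6 mismatches out of 29 aligned sites, so the Hamming distance is 6.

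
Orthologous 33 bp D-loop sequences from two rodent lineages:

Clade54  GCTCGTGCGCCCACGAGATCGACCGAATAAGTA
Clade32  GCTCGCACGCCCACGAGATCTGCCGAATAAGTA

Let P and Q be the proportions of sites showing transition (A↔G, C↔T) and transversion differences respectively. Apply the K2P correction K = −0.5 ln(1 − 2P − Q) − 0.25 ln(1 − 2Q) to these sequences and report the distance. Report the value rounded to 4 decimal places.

Differing sites — 6:T/C (Ti); 7:G/A (Ti); 21:G/T (Tv); 22:A/G (Ti).
Of the 4 differences, 3 transitions and 1 transversion over 33 sites: P = 3/33 = 0.090909, Q = 1/33 = 0.030303.
d = −0.5·ln(0.787879) − 0.25·ln(0.939394) = −0.5·(-0.238411) − 0.25·(-0.062520) = 0.1348.

0.1348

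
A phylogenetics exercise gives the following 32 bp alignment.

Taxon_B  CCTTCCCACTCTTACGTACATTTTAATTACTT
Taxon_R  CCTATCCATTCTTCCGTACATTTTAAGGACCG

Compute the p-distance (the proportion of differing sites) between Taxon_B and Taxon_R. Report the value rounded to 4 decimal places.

0.2500

Mismatches occur at site 4 (T/A), site 5 (C/T), site 9 (C/T), site 14 (A/C), site 27 (T/G), site 28 (T/G), site 31 (T/C), site 32 (T/G).
There are 8 differences over 32 sites, so p = 8/32 = 0.2500.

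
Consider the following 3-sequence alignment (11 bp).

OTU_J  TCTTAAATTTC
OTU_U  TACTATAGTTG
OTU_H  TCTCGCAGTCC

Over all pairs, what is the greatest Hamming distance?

7

Pairwise Hamming distances:
  OTU_J vs OTU_U: 5
  OTU_J vs OTU_H: 5
  OTU_U vs OTU_H: 7
The largest is 7, between OTU_U and OTU_H.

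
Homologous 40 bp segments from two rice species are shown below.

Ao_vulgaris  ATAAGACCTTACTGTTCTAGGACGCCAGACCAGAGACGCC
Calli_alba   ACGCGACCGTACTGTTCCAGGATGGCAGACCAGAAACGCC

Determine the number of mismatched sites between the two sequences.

8

The sequences differ at positions 2 (T/C), 3 (A/G), 4 (A/C), 9 (T/G), 18 (T/C), 23 (C/T), 25 (C/G), 35 (G/A).
That gives 8 mismatches out of 40 aligned sites, so the Hamming distance is 8.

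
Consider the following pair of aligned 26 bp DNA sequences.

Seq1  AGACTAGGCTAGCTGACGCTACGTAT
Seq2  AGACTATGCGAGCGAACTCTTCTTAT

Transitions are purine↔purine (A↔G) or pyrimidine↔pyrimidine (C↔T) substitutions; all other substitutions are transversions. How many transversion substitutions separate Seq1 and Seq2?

Differing sites — 7:G/T (Tv); 10:T/G (Tv); 14:T/G (Tv); 15:G/A (Ti); 18:G/T (Tv); 21:A/T (Tv); 23:G/T (Tv).
Of the 7 differences, 1 transition and 6 transversions, so the answer is 6.

6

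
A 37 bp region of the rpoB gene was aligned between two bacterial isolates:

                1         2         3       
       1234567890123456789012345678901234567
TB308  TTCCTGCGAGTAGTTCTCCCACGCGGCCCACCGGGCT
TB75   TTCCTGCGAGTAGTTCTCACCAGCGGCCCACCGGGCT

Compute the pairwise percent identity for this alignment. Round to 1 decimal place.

91.9%

Mismatches occur at site 19 (C↔A), site 21 (A↔C), site 22 (C↔A).
34 of the 37 sites match, so the percent identity is 34/37 × 100 = 91.9%.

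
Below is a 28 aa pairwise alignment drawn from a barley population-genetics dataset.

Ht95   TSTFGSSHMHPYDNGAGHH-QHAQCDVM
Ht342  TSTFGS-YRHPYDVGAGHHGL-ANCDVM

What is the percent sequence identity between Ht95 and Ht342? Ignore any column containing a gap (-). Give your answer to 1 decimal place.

80.0%

Excluding the 3 gap columns leaves 25 comparable sites.
The sequences differ at positions 8 (H/Y), 9 (M/R), 14 (N/V), 21 (Q/L), 24 (Q/N).
20 of the 25 comparable sites match, so the percent identity is 20/25 × 100 = 80.0%.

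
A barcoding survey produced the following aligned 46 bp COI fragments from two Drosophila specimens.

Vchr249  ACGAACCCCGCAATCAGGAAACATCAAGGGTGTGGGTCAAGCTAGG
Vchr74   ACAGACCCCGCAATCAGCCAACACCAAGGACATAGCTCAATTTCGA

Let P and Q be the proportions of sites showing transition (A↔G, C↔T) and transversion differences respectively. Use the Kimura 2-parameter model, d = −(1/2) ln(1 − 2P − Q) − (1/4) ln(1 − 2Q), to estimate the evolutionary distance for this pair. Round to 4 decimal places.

Differing sites — 3:G/A (Ti); 4:A/G (Ti); 18:G/C (Tv); 19:A/C (Tv); 24:T/C (Ti); 30:G/A (Ti); 31:T/C (Ti); 32:G/A (Ti); 34:G/A (Ti); 36:G/C (Tv); 41:G/T (Tv); 42:C/T (Ti); 44:A/C (Tv); 46:G/A (Ti).
Of the 14 differences, 9 transitions and 5 transversions over 46 sites: P = 9/46 = 0.195652, Q = 5/46 = 0.108696.
d = −0.5·ln(0.500000) − 0.25·ln(0.782608) = −0.5·(-0.693147) − 0.25·(-0.245123) = 0.4079.

0.4079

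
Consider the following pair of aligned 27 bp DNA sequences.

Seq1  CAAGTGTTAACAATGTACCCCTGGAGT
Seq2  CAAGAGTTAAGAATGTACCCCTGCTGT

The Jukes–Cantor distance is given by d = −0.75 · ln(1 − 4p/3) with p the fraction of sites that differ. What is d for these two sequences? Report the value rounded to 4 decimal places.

0.1650

The sequences differ at positions 5 (T/A), 11 (C/G), 24 (G/C), 25 (A/T).
p = 4/27 = 0.148148.
d = −0.75 · ln(1 − (4/3)·0.148148) = −0.75 · ln(0.802469) = −0.75 · (-0.220062) = 0.1650.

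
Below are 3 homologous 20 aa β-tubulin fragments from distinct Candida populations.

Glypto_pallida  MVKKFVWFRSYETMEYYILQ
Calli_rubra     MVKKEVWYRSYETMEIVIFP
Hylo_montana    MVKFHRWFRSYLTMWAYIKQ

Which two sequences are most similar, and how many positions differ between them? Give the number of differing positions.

6

Pairwise Hamming distances:
  Glypto_pallida vs Calli_rubra: 6
  Glypto_pallida vs Hylo_montana: 7
  Calli_rubra vs Hylo_montana: 10
The smallest is 6, between Glypto_pallida and Calli_rubra.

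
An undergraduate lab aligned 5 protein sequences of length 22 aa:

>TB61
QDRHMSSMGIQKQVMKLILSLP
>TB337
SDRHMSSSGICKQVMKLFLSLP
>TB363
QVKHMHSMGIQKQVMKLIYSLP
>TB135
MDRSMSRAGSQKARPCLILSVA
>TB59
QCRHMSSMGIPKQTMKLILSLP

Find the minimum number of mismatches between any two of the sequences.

3

Pairwise Hamming distances:
  TB61 vs TB337: 4
  TB61 vs TB363: 4
  TB61 vs TB135: 11
  TB61 vs TB59: 3
  TB337 vs TB363: 8
  TB337 vs TB135: 13
  TB337 vs TB59: 6
  TB363 vs TB135: 15
  TB363 vs TB59: 6
  TB135 vs TB59: 13
The smallest is 3, between TB61 and TB59.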